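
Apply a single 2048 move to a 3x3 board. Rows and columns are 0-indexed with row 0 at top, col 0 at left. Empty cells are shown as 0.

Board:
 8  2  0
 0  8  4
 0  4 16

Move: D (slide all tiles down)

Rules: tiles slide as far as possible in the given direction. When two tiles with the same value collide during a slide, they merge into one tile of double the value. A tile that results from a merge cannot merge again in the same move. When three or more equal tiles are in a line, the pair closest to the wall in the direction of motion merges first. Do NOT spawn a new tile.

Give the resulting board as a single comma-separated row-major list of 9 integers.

Slide down:
col 0: [8, 0, 0] -> [0, 0, 8]
col 1: [2, 8, 4] -> [2, 8, 4]
col 2: [0, 4, 16] -> [0, 4, 16]

Answer: 0, 2, 0, 0, 8, 4, 8, 4, 16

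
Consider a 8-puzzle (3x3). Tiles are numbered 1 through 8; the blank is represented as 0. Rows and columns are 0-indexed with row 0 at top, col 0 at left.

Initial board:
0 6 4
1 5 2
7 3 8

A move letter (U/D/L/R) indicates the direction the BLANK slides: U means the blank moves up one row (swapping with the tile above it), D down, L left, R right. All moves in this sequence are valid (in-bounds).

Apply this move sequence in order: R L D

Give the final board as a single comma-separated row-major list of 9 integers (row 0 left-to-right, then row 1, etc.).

After move 1 (R):
6 0 4
1 5 2
7 3 8

After move 2 (L):
0 6 4
1 5 2
7 3 8

After move 3 (D):
1 6 4
0 5 2
7 3 8

Answer: 1, 6, 4, 0, 5, 2, 7, 3, 8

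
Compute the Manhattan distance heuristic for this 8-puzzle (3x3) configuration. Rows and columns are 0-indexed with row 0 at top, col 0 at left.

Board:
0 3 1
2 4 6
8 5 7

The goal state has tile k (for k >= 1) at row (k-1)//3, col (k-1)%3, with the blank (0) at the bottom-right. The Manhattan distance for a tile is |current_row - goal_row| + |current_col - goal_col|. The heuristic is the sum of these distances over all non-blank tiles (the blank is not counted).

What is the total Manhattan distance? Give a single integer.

Answer: 10

Derivation:
Tile 3: at (0,1), goal (0,2), distance |0-0|+|1-2| = 1
Tile 1: at (0,2), goal (0,0), distance |0-0|+|2-0| = 2
Tile 2: at (1,0), goal (0,1), distance |1-0|+|0-1| = 2
Tile 4: at (1,1), goal (1,0), distance |1-1|+|1-0| = 1
Tile 6: at (1,2), goal (1,2), distance |1-1|+|2-2| = 0
Tile 8: at (2,0), goal (2,1), distance |2-2|+|0-1| = 1
Tile 5: at (2,1), goal (1,1), distance |2-1|+|1-1| = 1
Tile 7: at (2,2), goal (2,0), distance |2-2|+|2-0| = 2
Sum: 1 + 2 + 2 + 1 + 0 + 1 + 1 + 2 = 10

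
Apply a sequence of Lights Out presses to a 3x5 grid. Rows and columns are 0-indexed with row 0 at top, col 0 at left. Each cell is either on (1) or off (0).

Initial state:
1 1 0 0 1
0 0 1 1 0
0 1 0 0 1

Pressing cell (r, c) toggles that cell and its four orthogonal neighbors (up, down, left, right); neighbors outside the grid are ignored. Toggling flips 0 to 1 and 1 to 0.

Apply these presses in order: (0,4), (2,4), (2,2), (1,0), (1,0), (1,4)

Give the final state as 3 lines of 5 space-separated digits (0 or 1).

After press 1 at (0,4):
1 1 0 1 0
0 0 1 1 1
0 1 0 0 1

After press 2 at (2,4):
1 1 0 1 0
0 0 1 1 0
0 1 0 1 0

After press 3 at (2,2):
1 1 0 1 0
0 0 0 1 0
0 0 1 0 0

After press 4 at (1,0):
0 1 0 1 0
1 1 0 1 0
1 0 1 0 0

After press 5 at (1,0):
1 1 0 1 0
0 0 0 1 0
0 0 1 0 0

After press 6 at (1,4):
1 1 0 1 1
0 0 0 0 1
0 0 1 0 1

Answer: 1 1 0 1 1
0 0 0 0 1
0 0 1 0 1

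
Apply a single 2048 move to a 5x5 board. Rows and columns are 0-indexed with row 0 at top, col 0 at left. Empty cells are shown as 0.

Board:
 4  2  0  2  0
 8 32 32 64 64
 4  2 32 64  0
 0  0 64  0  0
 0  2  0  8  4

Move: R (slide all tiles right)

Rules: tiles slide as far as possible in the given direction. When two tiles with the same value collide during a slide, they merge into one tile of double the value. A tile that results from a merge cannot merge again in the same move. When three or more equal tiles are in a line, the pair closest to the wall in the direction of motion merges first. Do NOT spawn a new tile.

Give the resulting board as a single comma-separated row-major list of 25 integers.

Answer: 0, 0, 0, 4, 4, 0, 0, 8, 64, 128, 0, 4, 2, 32, 64, 0, 0, 0, 0, 64, 0, 0, 2, 8, 4

Derivation:
Slide right:
row 0: [4, 2, 0, 2, 0] -> [0, 0, 0, 4, 4]
row 1: [8, 32, 32, 64, 64] -> [0, 0, 8, 64, 128]
row 2: [4, 2, 32, 64, 0] -> [0, 4, 2, 32, 64]
row 3: [0, 0, 64, 0, 0] -> [0, 0, 0, 0, 64]
row 4: [0, 2, 0, 8, 4] -> [0, 0, 2, 8, 4]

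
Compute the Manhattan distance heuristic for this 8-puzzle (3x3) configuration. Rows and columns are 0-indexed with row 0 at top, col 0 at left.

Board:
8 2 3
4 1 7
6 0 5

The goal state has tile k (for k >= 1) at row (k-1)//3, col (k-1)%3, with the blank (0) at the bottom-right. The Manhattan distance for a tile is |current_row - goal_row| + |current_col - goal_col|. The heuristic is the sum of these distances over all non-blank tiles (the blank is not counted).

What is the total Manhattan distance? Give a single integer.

Tile 8: (0,0)->(2,1) = 3
Tile 2: (0,1)->(0,1) = 0
Tile 3: (0,2)->(0,2) = 0
Tile 4: (1,0)->(1,0) = 0
Tile 1: (1,1)->(0,0) = 2
Tile 7: (1,2)->(2,0) = 3
Tile 6: (2,0)->(1,2) = 3
Tile 5: (2,2)->(1,1) = 2
Sum: 3 + 0 + 0 + 0 + 2 + 3 + 3 + 2 = 13

Answer: 13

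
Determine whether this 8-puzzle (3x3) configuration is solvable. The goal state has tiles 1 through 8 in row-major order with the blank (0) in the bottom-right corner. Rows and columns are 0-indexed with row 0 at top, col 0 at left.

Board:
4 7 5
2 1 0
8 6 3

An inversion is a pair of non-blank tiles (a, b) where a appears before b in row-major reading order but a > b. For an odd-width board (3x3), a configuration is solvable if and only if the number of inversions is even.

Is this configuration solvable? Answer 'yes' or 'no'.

Inversions (pairs i<j in row-major order where tile[i] > tile[j] > 0): 15
15 is odd, so the puzzle is not solvable.

Answer: no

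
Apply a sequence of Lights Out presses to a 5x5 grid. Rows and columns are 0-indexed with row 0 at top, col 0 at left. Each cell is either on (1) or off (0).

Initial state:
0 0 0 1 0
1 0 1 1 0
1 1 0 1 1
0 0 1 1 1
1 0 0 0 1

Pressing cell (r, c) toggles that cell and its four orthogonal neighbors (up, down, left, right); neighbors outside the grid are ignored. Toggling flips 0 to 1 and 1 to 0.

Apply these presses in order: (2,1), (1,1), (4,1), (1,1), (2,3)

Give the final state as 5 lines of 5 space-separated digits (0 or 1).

After press 1 at (2,1):
0 0 0 1 0
1 1 1 1 0
0 0 1 1 1
0 1 1 1 1
1 0 0 0 1

After press 2 at (1,1):
0 1 0 1 0
0 0 0 1 0
0 1 1 1 1
0 1 1 1 1
1 0 0 0 1

After press 3 at (4,1):
0 1 0 1 0
0 0 0 1 0
0 1 1 1 1
0 0 1 1 1
0 1 1 0 1

After press 4 at (1,1):
0 0 0 1 0
1 1 1 1 0
0 0 1 1 1
0 0 1 1 1
0 1 1 0 1

After press 5 at (2,3):
0 0 0 1 0
1 1 1 0 0
0 0 0 0 0
0 0 1 0 1
0 1 1 0 1

Answer: 0 0 0 1 0
1 1 1 0 0
0 0 0 0 0
0 0 1 0 1
0 1 1 0 1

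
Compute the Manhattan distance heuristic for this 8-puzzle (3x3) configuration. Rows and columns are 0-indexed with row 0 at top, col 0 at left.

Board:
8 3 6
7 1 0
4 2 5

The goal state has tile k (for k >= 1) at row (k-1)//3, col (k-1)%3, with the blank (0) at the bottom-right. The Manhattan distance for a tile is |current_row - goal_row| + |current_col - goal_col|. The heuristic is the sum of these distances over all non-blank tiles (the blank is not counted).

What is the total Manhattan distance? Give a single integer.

Answer: 13

Derivation:
Tile 8: (0,0)->(2,1) = 3
Tile 3: (0,1)->(0,2) = 1
Tile 6: (0,2)->(1,2) = 1
Tile 7: (1,0)->(2,0) = 1
Tile 1: (1,1)->(0,0) = 2
Tile 4: (2,0)->(1,0) = 1
Tile 2: (2,1)->(0,1) = 2
Tile 5: (2,2)->(1,1) = 2
Sum: 3 + 1 + 1 + 1 + 2 + 1 + 2 + 2 = 13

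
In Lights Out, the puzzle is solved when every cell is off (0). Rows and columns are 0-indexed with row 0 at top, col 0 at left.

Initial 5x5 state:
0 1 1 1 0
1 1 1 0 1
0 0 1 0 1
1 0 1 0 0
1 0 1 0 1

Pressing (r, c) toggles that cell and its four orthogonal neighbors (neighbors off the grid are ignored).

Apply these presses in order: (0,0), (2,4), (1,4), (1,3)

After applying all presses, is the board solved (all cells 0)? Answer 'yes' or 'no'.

After press 1 at (0,0):
1 0 1 1 0
0 1 1 0 1
0 0 1 0 1
1 0 1 0 0
1 0 1 0 1

After press 2 at (2,4):
1 0 1 1 0
0 1 1 0 0
0 0 1 1 0
1 0 1 0 1
1 0 1 0 1

After press 3 at (1,4):
1 0 1 1 1
0 1 1 1 1
0 0 1 1 1
1 0 1 0 1
1 0 1 0 1

After press 4 at (1,3):
1 0 1 0 1
0 1 0 0 0
0 0 1 0 1
1 0 1 0 1
1 0 1 0 1

Lights still on: 12

Answer: no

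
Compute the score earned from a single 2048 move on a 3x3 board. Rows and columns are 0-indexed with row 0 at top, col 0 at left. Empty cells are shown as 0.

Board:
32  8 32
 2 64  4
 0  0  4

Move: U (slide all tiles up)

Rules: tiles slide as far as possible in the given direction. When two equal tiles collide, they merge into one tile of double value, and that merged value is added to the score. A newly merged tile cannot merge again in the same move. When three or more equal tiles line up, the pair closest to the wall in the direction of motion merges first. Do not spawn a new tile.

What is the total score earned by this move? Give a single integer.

Slide up:
col 0: [32, 2, 0] -> [32, 2, 0]  score +0 (running 0)
col 1: [8, 64, 0] -> [8, 64, 0]  score +0 (running 0)
col 2: [32, 4, 4] -> [32, 8, 0]  score +8 (running 8)
Board after move:
32  8 32
 2 64  8
 0  0  0

Answer: 8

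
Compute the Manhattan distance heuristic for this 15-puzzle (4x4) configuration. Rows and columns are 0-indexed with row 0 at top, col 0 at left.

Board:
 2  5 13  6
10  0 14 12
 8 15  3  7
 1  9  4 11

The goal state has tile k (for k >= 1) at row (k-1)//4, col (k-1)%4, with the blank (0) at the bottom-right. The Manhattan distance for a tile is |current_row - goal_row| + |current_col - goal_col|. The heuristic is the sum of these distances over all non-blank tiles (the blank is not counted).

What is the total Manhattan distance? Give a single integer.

Answer: 38

Derivation:
Tile 2: (0,0)->(0,1) = 1
Tile 5: (0,1)->(1,0) = 2
Tile 13: (0,2)->(3,0) = 5
Tile 6: (0,3)->(1,1) = 3
Tile 10: (1,0)->(2,1) = 2
Tile 14: (1,2)->(3,1) = 3
Tile 12: (1,3)->(2,3) = 1
Tile 8: (2,0)->(1,3) = 4
Tile 15: (2,1)->(3,2) = 2
Tile 3: (2,2)->(0,2) = 2
Tile 7: (2,3)->(1,2) = 2
Tile 1: (3,0)->(0,0) = 3
Tile 9: (3,1)->(2,0) = 2
Tile 4: (3,2)->(0,3) = 4
Tile 11: (3,3)->(2,2) = 2
Sum: 1 + 2 + 5 + 3 + 2 + 3 + 1 + 4 + 2 + 2 + 2 + 3 + 2 + 4 + 2 = 38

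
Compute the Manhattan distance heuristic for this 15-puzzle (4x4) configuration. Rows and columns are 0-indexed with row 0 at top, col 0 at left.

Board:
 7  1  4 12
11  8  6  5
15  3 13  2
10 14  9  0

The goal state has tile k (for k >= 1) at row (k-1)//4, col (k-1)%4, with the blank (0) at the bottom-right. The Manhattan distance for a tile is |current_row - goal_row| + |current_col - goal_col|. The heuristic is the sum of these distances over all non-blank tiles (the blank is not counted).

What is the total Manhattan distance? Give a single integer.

Answer: 34

Derivation:
Tile 7: (0,0)->(1,2) = 3
Tile 1: (0,1)->(0,0) = 1
Tile 4: (0,2)->(0,3) = 1
Tile 12: (0,3)->(2,3) = 2
Tile 11: (1,0)->(2,2) = 3
Tile 8: (1,1)->(1,3) = 2
Tile 6: (1,2)->(1,1) = 1
Tile 5: (1,3)->(1,0) = 3
Tile 15: (2,0)->(3,2) = 3
Tile 3: (2,1)->(0,2) = 3
Tile 13: (2,2)->(3,0) = 3
Tile 2: (2,3)->(0,1) = 4
Tile 10: (3,0)->(2,1) = 2
Tile 14: (3,1)->(3,1) = 0
Tile 9: (3,2)->(2,0) = 3
Sum: 3 + 1 + 1 + 2 + 3 + 2 + 1 + 3 + 3 + 3 + 3 + 4 + 2 + 0 + 3 = 34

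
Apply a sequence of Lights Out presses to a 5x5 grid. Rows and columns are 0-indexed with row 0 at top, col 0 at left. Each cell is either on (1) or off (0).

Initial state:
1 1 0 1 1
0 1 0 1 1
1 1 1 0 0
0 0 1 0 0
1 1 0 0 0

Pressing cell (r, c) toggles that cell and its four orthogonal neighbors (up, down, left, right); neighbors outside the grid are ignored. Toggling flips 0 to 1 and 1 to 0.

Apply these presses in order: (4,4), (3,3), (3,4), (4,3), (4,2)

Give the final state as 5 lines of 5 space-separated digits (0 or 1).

Answer: 1 1 0 1 1
0 1 0 1 1
1 1 1 1 1
0 0 1 1 1
1 0 0 0 1

Derivation:
After press 1 at (4,4):
1 1 0 1 1
0 1 0 1 1
1 1 1 0 0
0 0 1 0 1
1 1 0 1 1

After press 2 at (3,3):
1 1 0 1 1
0 1 0 1 1
1 1 1 1 0
0 0 0 1 0
1 1 0 0 1

After press 3 at (3,4):
1 1 0 1 1
0 1 0 1 1
1 1 1 1 1
0 0 0 0 1
1 1 0 0 0

After press 4 at (4,3):
1 1 0 1 1
0 1 0 1 1
1 1 1 1 1
0 0 0 1 1
1 1 1 1 1

After press 5 at (4,2):
1 1 0 1 1
0 1 0 1 1
1 1 1 1 1
0 0 1 1 1
1 0 0 0 1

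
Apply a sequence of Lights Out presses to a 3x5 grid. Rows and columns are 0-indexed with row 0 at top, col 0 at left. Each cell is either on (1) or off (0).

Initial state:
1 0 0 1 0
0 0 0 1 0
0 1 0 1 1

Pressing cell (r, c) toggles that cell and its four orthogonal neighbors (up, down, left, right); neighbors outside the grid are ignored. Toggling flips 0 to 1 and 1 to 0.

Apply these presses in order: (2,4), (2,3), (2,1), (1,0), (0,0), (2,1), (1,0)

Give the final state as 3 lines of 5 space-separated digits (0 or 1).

After press 1 at (2,4):
1 0 0 1 0
0 0 0 1 1
0 1 0 0 0

After press 2 at (2,3):
1 0 0 1 0
0 0 0 0 1
0 1 1 1 1

After press 3 at (2,1):
1 0 0 1 0
0 1 0 0 1
1 0 0 1 1

After press 4 at (1,0):
0 0 0 1 0
1 0 0 0 1
0 0 0 1 1

After press 5 at (0,0):
1 1 0 1 0
0 0 0 0 1
0 0 0 1 1

After press 6 at (2,1):
1 1 0 1 0
0 1 0 0 1
1 1 1 1 1

After press 7 at (1,0):
0 1 0 1 0
1 0 0 0 1
0 1 1 1 1

Answer: 0 1 0 1 0
1 0 0 0 1
0 1 1 1 1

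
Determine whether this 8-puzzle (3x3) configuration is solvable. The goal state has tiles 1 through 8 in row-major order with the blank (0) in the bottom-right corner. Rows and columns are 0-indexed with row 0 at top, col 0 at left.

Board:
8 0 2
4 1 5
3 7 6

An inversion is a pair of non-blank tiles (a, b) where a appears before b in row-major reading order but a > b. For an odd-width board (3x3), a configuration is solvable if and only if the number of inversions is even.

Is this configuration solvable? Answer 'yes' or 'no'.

Answer: yes

Derivation:
Inversions (pairs i<j in row-major order where tile[i] > tile[j] > 0): 12
12 is even, so the puzzle is solvable.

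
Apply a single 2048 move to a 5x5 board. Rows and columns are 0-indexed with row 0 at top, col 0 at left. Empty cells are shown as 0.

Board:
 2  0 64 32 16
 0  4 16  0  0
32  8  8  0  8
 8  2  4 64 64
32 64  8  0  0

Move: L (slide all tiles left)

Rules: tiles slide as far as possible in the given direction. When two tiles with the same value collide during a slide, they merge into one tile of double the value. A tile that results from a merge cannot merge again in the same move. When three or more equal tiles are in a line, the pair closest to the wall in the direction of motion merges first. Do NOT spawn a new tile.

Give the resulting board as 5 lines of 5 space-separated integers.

Answer:   2  64  32  16   0
  4  16   0   0   0
 32  16   8   0   0
  8   2   4 128   0
 32  64   8   0   0

Derivation:
Slide left:
row 0: [2, 0, 64, 32, 16] -> [2, 64, 32, 16, 0]
row 1: [0, 4, 16, 0, 0] -> [4, 16, 0, 0, 0]
row 2: [32, 8, 8, 0, 8] -> [32, 16, 8, 0, 0]
row 3: [8, 2, 4, 64, 64] -> [8, 2, 4, 128, 0]
row 4: [32, 64, 8, 0, 0] -> [32, 64, 8, 0, 0]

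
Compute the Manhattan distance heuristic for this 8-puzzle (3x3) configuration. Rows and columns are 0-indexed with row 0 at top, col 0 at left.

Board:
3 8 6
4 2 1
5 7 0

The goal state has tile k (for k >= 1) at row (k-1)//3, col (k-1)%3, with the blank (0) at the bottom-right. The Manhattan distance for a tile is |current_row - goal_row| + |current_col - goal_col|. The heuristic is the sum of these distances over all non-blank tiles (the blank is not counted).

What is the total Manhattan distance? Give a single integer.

Answer: 12

Derivation:
Tile 3: (0,0)->(0,2) = 2
Tile 8: (0,1)->(2,1) = 2
Tile 6: (0,2)->(1,2) = 1
Tile 4: (1,0)->(1,0) = 0
Tile 2: (1,1)->(0,1) = 1
Tile 1: (1,2)->(0,0) = 3
Tile 5: (2,0)->(1,1) = 2
Tile 7: (2,1)->(2,0) = 1
Sum: 2 + 2 + 1 + 0 + 1 + 3 + 2 + 1 = 12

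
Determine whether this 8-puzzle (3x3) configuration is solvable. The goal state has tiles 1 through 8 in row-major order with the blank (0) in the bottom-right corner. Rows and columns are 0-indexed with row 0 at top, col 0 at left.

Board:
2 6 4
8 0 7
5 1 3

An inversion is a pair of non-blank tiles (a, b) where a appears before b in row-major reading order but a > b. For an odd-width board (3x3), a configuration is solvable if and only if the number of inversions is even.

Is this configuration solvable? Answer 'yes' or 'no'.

Answer: yes

Derivation:
Inversions (pairs i<j in row-major order where tile[i] > tile[j] > 0): 16
16 is even, so the puzzle is solvable.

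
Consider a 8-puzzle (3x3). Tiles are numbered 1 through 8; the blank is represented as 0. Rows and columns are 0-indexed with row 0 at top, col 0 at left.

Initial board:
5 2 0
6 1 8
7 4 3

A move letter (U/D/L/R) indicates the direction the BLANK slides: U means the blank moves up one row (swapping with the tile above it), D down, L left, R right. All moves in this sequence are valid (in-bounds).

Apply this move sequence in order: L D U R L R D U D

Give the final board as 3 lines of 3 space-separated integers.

Answer: 5 2 8
6 1 0
7 4 3

Derivation:
After move 1 (L):
5 0 2
6 1 8
7 4 3

After move 2 (D):
5 1 2
6 0 8
7 4 3

After move 3 (U):
5 0 2
6 1 8
7 4 3

After move 4 (R):
5 2 0
6 1 8
7 4 3

After move 5 (L):
5 0 2
6 1 8
7 4 3

After move 6 (R):
5 2 0
6 1 8
7 4 3

After move 7 (D):
5 2 8
6 1 0
7 4 3

After move 8 (U):
5 2 0
6 1 8
7 4 3

After move 9 (D):
5 2 8
6 1 0
7 4 3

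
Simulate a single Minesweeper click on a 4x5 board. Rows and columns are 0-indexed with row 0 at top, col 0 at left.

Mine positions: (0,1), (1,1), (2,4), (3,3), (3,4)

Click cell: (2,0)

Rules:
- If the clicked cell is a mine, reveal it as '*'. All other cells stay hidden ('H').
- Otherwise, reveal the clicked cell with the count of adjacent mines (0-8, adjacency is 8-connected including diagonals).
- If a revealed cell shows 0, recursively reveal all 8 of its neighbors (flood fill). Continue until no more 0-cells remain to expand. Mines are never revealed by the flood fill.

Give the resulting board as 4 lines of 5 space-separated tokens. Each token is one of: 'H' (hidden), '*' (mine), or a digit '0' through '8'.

H H H H H
H H H H H
1 H H H H
H H H H H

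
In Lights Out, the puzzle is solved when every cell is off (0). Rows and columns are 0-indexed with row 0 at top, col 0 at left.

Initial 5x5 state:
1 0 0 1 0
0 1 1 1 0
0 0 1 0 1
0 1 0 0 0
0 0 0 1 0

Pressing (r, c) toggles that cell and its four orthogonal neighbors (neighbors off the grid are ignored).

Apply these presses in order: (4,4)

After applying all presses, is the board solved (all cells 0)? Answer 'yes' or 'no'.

Answer: no

Derivation:
After press 1 at (4,4):
1 0 0 1 0
0 1 1 1 0
0 0 1 0 1
0 1 0 0 1
0 0 0 0 1

Lights still on: 10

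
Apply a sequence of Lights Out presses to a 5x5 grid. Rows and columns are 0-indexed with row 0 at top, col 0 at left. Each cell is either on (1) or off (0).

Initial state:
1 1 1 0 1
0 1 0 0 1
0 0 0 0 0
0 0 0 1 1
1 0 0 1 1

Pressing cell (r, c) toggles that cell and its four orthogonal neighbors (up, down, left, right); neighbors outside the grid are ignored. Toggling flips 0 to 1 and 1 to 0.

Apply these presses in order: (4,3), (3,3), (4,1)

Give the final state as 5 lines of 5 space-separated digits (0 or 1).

After press 1 at (4,3):
1 1 1 0 1
0 1 0 0 1
0 0 0 0 0
0 0 0 0 1
1 0 1 0 0

After press 2 at (3,3):
1 1 1 0 1
0 1 0 0 1
0 0 0 1 0
0 0 1 1 0
1 0 1 1 0

After press 3 at (4,1):
1 1 1 0 1
0 1 0 0 1
0 0 0 1 0
0 1 1 1 0
0 1 0 1 0

Answer: 1 1 1 0 1
0 1 0 0 1
0 0 0 1 0
0 1 1 1 0
0 1 0 1 0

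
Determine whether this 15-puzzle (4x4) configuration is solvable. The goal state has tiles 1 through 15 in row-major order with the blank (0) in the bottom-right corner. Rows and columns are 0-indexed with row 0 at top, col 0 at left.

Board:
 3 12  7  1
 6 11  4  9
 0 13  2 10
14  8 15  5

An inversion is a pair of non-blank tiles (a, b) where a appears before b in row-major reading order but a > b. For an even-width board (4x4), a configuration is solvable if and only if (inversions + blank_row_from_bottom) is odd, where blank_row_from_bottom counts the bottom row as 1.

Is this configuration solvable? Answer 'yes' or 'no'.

Answer: no

Derivation:
Inversions: 40
Blank is in row 2 (0-indexed from top), which is row 2 counting from the bottom (bottom = 1).
40 + 2 = 42, which is even, so the puzzle is not solvable.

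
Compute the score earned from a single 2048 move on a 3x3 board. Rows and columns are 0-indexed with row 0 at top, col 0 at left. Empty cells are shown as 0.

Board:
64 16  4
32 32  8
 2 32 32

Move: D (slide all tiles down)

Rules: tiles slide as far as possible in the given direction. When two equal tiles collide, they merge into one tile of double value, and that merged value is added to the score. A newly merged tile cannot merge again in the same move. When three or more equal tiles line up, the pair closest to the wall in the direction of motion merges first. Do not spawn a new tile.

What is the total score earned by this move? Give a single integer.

Slide down:
col 0: [64, 32, 2] -> [64, 32, 2]  score +0 (running 0)
col 1: [16, 32, 32] -> [0, 16, 64]  score +64 (running 64)
col 2: [4, 8, 32] -> [4, 8, 32]  score +0 (running 64)
Board after move:
64  0  4
32 16  8
 2 64 32

Answer: 64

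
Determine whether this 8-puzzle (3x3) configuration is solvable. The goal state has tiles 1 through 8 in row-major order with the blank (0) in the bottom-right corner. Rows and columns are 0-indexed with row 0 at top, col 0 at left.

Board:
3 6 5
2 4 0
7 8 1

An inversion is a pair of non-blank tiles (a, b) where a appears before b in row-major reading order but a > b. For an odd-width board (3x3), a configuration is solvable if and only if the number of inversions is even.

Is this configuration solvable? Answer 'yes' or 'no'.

Answer: no

Derivation:
Inversions (pairs i<j in row-major order where tile[i] > tile[j] > 0): 13
13 is odd, so the puzzle is not solvable.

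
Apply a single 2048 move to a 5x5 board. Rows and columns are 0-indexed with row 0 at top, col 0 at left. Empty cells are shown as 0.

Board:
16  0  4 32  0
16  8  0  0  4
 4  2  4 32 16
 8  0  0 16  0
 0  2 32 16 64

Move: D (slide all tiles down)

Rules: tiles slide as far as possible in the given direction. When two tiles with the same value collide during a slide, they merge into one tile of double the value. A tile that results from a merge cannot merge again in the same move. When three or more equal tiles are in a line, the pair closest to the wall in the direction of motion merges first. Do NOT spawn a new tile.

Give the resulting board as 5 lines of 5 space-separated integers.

Answer:  0  0  0  0  0
 0  0  0  0  0
32  0  0  0  4
 4  8  8 64 16
 8  4 32 32 64

Derivation:
Slide down:
col 0: [16, 16, 4, 8, 0] -> [0, 0, 32, 4, 8]
col 1: [0, 8, 2, 0, 2] -> [0, 0, 0, 8, 4]
col 2: [4, 0, 4, 0, 32] -> [0, 0, 0, 8, 32]
col 3: [32, 0, 32, 16, 16] -> [0, 0, 0, 64, 32]
col 4: [0, 4, 16, 0, 64] -> [0, 0, 4, 16, 64]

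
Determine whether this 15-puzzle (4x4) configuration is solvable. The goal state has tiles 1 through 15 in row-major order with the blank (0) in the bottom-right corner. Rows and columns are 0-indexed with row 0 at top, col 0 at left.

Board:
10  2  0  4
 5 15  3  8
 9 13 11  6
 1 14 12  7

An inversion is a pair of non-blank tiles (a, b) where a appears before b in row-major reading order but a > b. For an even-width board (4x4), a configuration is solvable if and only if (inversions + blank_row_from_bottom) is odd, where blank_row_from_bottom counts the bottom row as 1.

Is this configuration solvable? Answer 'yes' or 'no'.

Answer: yes

Derivation:
Inversions: 43
Blank is in row 0 (0-indexed from top), which is row 4 counting from the bottom (bottom = 1).
43 + 4 = 47, which is odd, so the puzzle is solvable.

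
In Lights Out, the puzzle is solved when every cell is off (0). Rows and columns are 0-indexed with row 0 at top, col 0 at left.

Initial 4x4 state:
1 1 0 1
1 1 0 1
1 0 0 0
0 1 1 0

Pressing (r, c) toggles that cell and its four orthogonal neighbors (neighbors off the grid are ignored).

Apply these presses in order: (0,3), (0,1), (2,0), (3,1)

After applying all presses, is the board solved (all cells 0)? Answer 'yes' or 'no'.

Answer: yes

Derivation:
After press 1 at (0,3):
1 1 1 0
1 1 0 0
1 0 0 0
0 1 1 0

After press 2 at (0,1):
0 0 0 0
1 0 0 0
1 0 0 0
0 1 1 0

After press 3 at (2,0):
0 0 0 0
0 0 0 0
0 1 0 0
1 1 1 0

After press 4 at (3,1):
0 0 0 0
0 0 0 0
0 0 0 0
0 0 0 0

Lights still on: 0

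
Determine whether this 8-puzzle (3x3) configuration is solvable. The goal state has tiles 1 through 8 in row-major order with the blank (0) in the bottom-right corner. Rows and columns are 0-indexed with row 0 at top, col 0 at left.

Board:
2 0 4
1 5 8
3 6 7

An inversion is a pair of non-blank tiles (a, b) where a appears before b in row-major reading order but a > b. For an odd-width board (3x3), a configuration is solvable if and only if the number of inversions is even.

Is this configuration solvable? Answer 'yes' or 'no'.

Answer: no

Derivation:
Inversions (pairs i<j in row-major order where tile[i] > tile[j] > 0): 7
7 is odd, so the puzzle is not solvable.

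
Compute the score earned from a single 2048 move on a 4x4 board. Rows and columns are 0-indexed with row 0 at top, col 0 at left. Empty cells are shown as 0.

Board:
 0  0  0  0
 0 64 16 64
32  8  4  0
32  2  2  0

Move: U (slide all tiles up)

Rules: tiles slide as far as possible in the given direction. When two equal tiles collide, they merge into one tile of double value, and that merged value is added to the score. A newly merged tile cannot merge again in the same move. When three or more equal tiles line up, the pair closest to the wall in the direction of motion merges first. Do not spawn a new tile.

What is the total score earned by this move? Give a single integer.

Slide up:
col 0: [0, 0, 32, 32] -> [64, 0, 0, 0]  score +64 (running 64)
col 1: [0, 64, 8, 2] -> [64, 8, 2, 0]  score +0 (running 64)
col 2: [0, 16, 4, 2] -> [16, 4, 2, 0]  score +0 (running 64)
col 3: [0, 64, 0, 0] -> [64, 0, 0, 0]  score +0 (running 64)
Board after move:
64 64 16 64
 0  8  4  0
 0  2  2  0
 0  0  0  0

Answer: 64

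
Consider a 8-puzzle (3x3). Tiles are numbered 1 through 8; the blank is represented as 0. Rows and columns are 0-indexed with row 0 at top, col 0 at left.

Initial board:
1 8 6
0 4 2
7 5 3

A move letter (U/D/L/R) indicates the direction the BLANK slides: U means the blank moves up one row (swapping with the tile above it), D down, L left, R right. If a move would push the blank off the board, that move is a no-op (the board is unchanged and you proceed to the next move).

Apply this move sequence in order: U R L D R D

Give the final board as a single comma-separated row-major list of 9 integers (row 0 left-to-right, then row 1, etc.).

After move 1 (U):
0 8 6
1 4 2
7 5 3

After move 2 (R):
8 0 6
1 4 2
7 5 3

After move 3 (L):
0 8 6
1 4 2
7 5 3

After move 4 (D):
1 8 6
0 4 2
7 5 3

After move 5 (R):
1 8 6
4 0 2
7 5 3

After move 6 (D):
1 8 6
4 5 2
7 0 3

Answer: 1, 8, 6, 4, 5, 2, 7, 0, 3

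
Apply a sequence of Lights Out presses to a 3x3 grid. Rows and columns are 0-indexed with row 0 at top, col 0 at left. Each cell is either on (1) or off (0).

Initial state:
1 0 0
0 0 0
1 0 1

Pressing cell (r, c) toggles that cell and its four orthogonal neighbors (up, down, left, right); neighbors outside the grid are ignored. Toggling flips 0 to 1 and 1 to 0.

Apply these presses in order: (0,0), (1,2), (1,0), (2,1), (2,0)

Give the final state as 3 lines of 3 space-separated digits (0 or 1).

After press 1 at (0,0):
0 1 0
1 0 0
1 0 1

After press 2 at (1,2):
0 1 1
1 1 1
1 0 0

After press 3 at (1,0):
1 1 1
0 0 1
0 0 0

After press 4 at (2,1):
1 1 1
0 1 1
1 1 1

After press 5 at (2,0):
1 1 1
1 1 1
0 0 1

Answer: 1 1 1
1 1 1
0 0 1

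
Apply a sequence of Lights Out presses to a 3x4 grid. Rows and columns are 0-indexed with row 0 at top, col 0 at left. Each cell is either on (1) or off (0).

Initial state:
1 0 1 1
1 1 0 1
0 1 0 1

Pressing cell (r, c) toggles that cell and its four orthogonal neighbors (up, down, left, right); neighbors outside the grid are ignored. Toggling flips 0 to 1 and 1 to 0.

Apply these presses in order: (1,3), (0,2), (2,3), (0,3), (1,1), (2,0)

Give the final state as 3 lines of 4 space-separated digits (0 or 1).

After press 1 at (1,3):
1 0 1 0
1 1 1 0
0 1 0 0

After press 2 at (0,2):
1 1 0 1
1 1 0 0
0 1 0 0

After press 3 at (2,3):
1 1 0 1
1 1 0 1
0 1 1 1

After press 4 at (0,3):
1 1 1 0
1 1 0 0
0 1 1 1

After press 5 at (1,1):
1 0 1 0
0 0 1 0
0 0 1 1

After press 6 at (2,0):
1 0 1 0
1 0 1 0
1 1 1 1

Answer: 1 0 1 0
1 0 1 0
1 1 1 1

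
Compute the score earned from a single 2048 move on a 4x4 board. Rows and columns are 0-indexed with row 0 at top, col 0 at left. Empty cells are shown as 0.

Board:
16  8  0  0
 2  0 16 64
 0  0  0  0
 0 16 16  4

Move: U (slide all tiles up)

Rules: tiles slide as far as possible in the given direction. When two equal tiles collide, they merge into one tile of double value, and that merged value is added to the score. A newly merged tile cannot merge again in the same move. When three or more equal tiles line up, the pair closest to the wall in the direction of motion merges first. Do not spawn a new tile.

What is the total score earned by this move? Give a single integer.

Slide up:
col 0: [16, 2, 0, 0] -> [16, 2, 0, 0]  score +0 (running 0)
col 1: [8, 0, 0, 16] -> [8, 16, 0, 0]  score +0 (running 0)
col 2: [0, 16, 0, 16] -> [32, 0, 0, 0]  score +32 (running 32)
col 3: [0, 64, 0, 4] -> [64, 4, 0, 0]  score +0 (running 32)
Board after move:
16  8 32 64
 2 16  0  4
 0  0  0  0
 0  0  0  0

Answer: 32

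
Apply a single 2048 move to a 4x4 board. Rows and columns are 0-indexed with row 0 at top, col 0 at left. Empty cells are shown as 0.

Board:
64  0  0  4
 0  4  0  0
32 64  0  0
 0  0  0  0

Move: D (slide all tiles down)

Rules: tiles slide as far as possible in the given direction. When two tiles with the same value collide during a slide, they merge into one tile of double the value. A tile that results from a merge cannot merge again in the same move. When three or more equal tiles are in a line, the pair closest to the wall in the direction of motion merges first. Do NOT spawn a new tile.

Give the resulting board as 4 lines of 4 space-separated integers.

Answer:  0  0  0  0
 0  0  0  0
64  4  0  0
32 64  0  4

Derivation:
Slide down:
col 0: [64, 0, 32, 0] -> [0, 0, 64, 32]
col 1: [0, 4, 64, 0] -> [0, 0, 4, 64]
col 2: [0, 0, 0, 0] -> [0, 0, 0, 0]
col 3: [4, 0, 0, 0] -> [0, 0, 0, 4]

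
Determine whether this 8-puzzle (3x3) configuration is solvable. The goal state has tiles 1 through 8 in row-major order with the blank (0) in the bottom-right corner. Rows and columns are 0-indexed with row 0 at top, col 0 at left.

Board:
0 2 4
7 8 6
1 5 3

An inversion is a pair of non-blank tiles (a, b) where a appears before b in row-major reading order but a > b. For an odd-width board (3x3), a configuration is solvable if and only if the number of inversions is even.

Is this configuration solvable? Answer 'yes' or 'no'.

Inversions (pairs i<j in row-major order where tile[i] > tile[j] > 0): 15
15 is odd, so the puzzle is not solvable.

Answer: no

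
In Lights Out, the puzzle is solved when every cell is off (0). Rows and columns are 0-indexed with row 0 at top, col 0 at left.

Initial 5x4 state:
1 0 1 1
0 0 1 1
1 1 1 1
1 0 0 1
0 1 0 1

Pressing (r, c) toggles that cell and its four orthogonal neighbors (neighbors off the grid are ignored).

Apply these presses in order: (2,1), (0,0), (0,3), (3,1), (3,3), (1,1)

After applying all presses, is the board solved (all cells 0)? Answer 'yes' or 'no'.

Answer: yes

Derivation:
After press 1 at (2,1):
1 0 1 1
0 1 1 1
0 0 0 1
1 1 0 1
0 1 0 1

After press 2 at (0,0):
0 1 1 1
1 1 1 1
0 0 0 1
1 1 0 1
0 1 0 1

After press 3 at (0,3):
0 1 0 0
1 1 1 0
0 0 0 1
1 1 0 1
0 1 0 1

After press 4 at (3,1):
0 1 0 0
1 1 1 0
0 1 0 1
0 0 1 1
0 0 0 1

After press 5 at (3,3):
0 1 0 0
1 1 1 0
0 1 0 0
0 0 0 0
0 0 0 0

After press 6 at (1,1):
0 0 0 0
0 0 0 0
0 0 0 0
0 0 0 0
0 0 0 0

Lights still on: 0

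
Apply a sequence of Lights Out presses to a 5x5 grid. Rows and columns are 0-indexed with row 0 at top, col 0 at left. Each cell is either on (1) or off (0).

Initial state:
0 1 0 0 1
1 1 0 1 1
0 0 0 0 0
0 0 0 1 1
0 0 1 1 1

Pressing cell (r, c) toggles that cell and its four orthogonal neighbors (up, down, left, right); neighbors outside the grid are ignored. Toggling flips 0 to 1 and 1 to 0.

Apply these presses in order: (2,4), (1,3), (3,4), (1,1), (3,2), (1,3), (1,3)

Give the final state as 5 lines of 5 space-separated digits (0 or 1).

Answer: 0 0 0 1 1
0 0 0 0 1
0 1 1 0 0
0 1 1 1 1
0 0 0 1 0

Derivation:
After press 1 at (2,4):
0 1 0 0 1
1 1 0 1 0
0 0 0 1 1
0 0 0 1 0
0 0 1 1 1

After press 2 at (1,3):
0 1 0 1 1
1 1 1 0 1
0 0 0 0 1
0 0 0 1 0
0 0 1 1 1

After press 3 at (3,4):
0 1 0 1 1
1 1 1 0 1
0 0 0 0 0
0 0 0 0 1
0 0 1 1 0

After press 4 at (1,1):
0 0 0 1 1
0 0 0 0 1
0 1 0 0 0
0 0 0 0 1
0 0 1 1 0

After press 5 at (3,2):
0 0 0 1 1
0 0 0 0 1
0 1 1 0 0
0 1 1 1 1
0 0 0 1 0

After press 6 at (1,3):
0 0 0 0 1
0 0 1 1 0
0 1 1 1 0
0 1 1 1 1
0 0 0 1 0

After press 7 at (1,3):
0 0 0 1 1
0 0 0 0 1
0 1 1 0 0
0 1 1 1 1
0 0 0 1 0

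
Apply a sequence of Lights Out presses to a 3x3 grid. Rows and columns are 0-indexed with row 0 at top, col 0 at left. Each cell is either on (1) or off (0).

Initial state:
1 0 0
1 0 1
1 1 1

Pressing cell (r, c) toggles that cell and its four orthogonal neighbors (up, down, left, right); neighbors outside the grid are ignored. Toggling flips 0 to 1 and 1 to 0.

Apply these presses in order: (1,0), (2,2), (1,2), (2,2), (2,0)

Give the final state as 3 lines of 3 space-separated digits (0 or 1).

After press 1 at (1,0):
0 0 0
0 1 1
0 1 1

After press 2 at (2,2):
0 0 0
0 1 0
0 0 0

After press 3 at (1,2):
0 0 1
0 0 1
0 0 1

After press 4 at (2,2):
0 0 1
0 0 0
0 1 0

After press 5 at (2,0):
0 0 1
1 0 0
1 0 0

Answer: 0 0 1
1 0 0
1 0 0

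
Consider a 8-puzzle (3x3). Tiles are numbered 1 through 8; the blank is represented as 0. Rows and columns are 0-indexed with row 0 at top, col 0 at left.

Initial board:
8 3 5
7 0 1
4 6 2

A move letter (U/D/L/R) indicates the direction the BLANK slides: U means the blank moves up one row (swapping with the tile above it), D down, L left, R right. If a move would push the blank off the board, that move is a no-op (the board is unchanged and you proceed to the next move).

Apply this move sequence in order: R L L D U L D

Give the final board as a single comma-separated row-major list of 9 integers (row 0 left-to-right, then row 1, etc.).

After move 1 (R):
8 3 5
7 1 0
4 6 2

After move 2 (L):
8 3 5
7 0 1
4 6 2

After move 3 (L):
8 3 5
0 7 1
4 6 2

After move 4 (D):
8 3 5
4 7 1
0 6 2

After move 5 (U):
8 3 5
0 7 1
4 6 2

After move 6 (L):
8 3 5
0 7 1
4 6 2

After move 7 (D):
8 3 5
4 7 1
0 6 2

Answer: 8, 3, 5, 4, 7, 1, 0, 6, 2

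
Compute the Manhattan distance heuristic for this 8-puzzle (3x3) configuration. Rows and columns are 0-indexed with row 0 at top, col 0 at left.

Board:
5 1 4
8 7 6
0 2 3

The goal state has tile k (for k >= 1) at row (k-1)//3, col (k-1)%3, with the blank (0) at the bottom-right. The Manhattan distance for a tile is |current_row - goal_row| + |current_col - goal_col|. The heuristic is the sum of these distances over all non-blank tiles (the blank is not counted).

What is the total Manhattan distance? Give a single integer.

Tile 5: at (0,0), goal (1,1), distance |0-1|+|0-1| = 2
Tile 1: at (0,1), goal (0,0), distance |0-0|+|1-0| = 1
Tile 4: at (0,2), goal (1,0), distance |0-1|+|2-0| = 3
Tile 8: at (1,0), goal (2,1), distance |1-2|+|0-1| = 2
Tile 7: at (1,1), goal (2,0), distance |1-2|+|1-0| = 2
Tile 6: at (1,2), goal (1,2), distance |1-1|+|2-2| = 0
Tile 2: at (2,1), goal (0,1), distance |2-0|+|1-1| = 2
Tile 3: at (2,2), goal (0,2), distance |2-0|+|2-2| = 2
Sum: 2 + 1 + 3 + 2 + 2 + 0 + 2 + 2 = 14

Answer: 14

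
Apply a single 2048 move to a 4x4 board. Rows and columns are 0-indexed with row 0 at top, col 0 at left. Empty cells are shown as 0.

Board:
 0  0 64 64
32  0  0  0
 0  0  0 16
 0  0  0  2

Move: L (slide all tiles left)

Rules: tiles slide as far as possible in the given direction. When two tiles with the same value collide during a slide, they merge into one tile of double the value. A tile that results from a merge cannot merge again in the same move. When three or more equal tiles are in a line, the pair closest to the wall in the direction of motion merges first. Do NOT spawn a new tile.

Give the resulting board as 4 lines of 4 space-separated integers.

Slide left:
row 0: [0, 0, 64, 64] -> [128, 0, 0, 0]
row 1: [32, 0, 0, 0] -> [32, 0, 0, 0]
row 2: [0, 0, 0, 16] -> [16, 0, 0, 0]
row 3: [0, 0, 0, 2] -> [2, 0, 0, 0]

Answer: 128   0   0   0
 32   0   0   0
 16   0   0   0
  2   0   0   0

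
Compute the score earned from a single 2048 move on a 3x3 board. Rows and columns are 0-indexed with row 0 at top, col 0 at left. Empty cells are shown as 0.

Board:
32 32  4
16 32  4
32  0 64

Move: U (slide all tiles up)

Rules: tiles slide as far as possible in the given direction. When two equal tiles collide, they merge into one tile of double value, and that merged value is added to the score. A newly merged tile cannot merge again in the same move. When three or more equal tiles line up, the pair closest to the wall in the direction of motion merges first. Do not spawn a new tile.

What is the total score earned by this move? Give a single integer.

Slide up:
col 0: [32, 16, 32] -> [32, 16, 32]  score +0 (running 0)
col 1: [32, 32, 0] -> [64, 0, 0]  score +64 (running 64)
col 2: [4, 4, 64] -> [8, 64, 0]  score +8 (running 72)
Board after move:
32 64  8
16  0 64
32  0  0

Answer: 72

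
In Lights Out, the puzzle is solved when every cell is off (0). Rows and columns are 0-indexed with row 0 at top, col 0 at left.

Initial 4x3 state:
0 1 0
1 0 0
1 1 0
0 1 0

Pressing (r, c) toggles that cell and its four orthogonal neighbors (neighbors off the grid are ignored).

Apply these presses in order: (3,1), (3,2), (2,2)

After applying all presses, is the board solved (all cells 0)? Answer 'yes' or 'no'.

After press 1 at (3,1):
0 1 0
1 0 0
1 0 0
1 0 1

After press 2 at (3,2):
0 1 0
1 0 0
1 0 1
1 1 0

After press 3 at (2,2):
0 1 0
1 0 1
1 1 0
1 1 1

Lights still on: 8

Answer: no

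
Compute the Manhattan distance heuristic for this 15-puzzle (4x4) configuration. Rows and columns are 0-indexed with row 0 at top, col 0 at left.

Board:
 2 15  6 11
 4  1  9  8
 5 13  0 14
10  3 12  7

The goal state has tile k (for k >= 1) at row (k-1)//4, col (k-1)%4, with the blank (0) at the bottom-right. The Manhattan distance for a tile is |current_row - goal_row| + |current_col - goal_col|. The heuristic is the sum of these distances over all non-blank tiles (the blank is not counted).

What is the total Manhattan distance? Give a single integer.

Tile 2: (0,0)->(0,1) = 1
Tile 15: (0,1)->(3,2) = 4
Tile 6: (0,2)->(1,1) = 2
Tile 11: (0,3)->(2,2) = 3
Tile 4: (1,0)->(0,3) = 4
Tile 1: (1,1)->(0,0) = 2
Tile 9: (1,2)->(2,0) = 3
Tile 8: (1,3)->(1,3) = 0
Tile 5: (2,0)->(1,0) = 1
Tile 13: (2,1)->(3,0) = 2
Tile 14: (2,3)->(3,1) = 3
Tile 10: (3,0)->(2,1) = 2
Tile 3: (3,1)->(0,2) = 4
Tile 12: (3,2)->(2,3) = 2
Tile 7: (3,3)->(1,2) = 3
Sum: 1 + 4 + 2 + 3 + 4 + 2 + 3 + 0 + 1 + 2 + 3 + 2 + 4 + 2 + 3 = 36

Answer: 36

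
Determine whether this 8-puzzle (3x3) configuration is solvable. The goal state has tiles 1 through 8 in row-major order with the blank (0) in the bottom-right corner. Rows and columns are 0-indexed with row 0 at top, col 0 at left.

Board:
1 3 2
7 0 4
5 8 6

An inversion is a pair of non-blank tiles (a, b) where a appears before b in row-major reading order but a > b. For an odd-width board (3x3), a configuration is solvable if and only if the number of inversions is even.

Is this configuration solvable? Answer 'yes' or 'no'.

Answer: no

Derivation:
Inversions (pairs i<j in row-major order where tile[i] > tile[j] > 0): 5
5 is odd, so the puzzle is not solvable.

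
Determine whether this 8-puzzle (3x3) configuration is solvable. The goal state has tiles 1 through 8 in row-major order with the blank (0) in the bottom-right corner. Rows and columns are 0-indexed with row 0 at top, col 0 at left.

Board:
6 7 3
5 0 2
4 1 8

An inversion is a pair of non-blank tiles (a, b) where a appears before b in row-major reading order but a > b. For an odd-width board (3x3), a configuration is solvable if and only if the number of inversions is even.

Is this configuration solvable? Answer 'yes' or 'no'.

Answer: no

Derivation:
Inversions (pairs i<j in row-major order where tile[i] > tile[j] > 0): 17
17 is odd, so the puzzle is not solvable.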